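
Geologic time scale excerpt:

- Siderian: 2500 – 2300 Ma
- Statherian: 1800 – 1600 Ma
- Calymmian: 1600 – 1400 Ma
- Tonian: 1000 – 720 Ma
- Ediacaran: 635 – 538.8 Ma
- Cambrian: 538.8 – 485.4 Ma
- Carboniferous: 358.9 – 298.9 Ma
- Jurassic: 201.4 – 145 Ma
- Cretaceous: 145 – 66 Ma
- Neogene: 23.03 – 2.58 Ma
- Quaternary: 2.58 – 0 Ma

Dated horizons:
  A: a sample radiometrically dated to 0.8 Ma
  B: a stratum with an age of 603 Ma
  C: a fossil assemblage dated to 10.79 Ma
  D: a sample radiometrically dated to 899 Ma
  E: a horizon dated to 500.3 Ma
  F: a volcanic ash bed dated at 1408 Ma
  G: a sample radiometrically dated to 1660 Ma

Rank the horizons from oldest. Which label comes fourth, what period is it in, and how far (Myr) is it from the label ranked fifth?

Larger Ma means older, so oldest first: G 1660 > F 1408 > D 899 > B 603 > E 500.3 > C 10.79 > A 0.8.
Counting 4 along gives B (603 Ma); the excerpt puts that inside the Ediacaran, 635–538.8 Ma.
Next in line is E (500.3 Ma), and 603 − 500.3 = 102.7 Myr.

B, in the Ediacaran; 102.7 million years to E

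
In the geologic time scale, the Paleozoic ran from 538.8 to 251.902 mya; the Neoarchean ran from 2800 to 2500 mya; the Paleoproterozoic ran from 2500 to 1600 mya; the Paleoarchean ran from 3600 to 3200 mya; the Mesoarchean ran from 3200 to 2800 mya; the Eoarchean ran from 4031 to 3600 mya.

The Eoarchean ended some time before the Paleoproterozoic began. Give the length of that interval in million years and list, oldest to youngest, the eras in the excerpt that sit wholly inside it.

1100 million years; Paleoarchean, Mesoarchean, Neoarchean

The Eoarchean closes at 3600 Ma and the Paleoproterozoic opens at 2500 Ma, so the interval is 3600 − 2500 = 1100 Myr.
An era fits inside if it starts at or after 3600 Ma and ends at or before 2500 Ma; oldest first that gives Paleoarchean, Mesoarchean, Neoarchean.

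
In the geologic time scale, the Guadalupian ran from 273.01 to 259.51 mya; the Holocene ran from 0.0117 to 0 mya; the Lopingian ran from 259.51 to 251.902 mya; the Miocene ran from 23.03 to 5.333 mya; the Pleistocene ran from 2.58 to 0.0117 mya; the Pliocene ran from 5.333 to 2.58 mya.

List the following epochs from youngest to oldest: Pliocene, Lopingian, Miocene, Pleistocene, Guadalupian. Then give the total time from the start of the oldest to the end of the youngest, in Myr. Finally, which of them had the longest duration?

Start ages (Ma): Guadalupian 273.01, Lopingian 259.51, Miocene 23.03, Pliocene 5.333, Pleistocene 2.58.
Ordered youngest to oldest: Pleistocene, Pliocene, Miocene, Lopingian, Guadalupian.
Span = 273.01 − 0.0117 = 272.9983 Myr.
Durations: Pliocene 2.753, Miocene 17.697, Guadalupian 13.5, Pleistocene 2.5683, Lopingian 7.608 → longest is Miocene (17.697 Myr).

Pleistocene → Pliocene → Miocene → Lopingian → Guadalupian; total span 272.9983 Myr; longest is Miocene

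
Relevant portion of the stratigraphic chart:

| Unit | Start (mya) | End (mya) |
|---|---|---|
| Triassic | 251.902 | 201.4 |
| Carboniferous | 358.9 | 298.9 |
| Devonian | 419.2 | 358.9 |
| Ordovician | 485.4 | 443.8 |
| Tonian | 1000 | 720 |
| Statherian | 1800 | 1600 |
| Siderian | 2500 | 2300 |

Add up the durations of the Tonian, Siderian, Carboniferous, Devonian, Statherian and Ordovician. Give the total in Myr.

Duration is start − end for each: (1000 − 720) + (2500 − 2300) + (358.9 − 298.9) + (419.2 − 358.9) + (1800 − 1600) + (485.4 − 443.8).
That is 280 + 200 + 60 + 60.3 + 200 + 41.6, which totals 841.9 million years.

841.9 million years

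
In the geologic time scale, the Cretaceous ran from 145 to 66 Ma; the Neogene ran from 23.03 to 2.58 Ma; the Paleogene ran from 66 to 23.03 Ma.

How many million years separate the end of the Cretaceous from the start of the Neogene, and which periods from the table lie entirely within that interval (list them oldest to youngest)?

42.97 million years; Paleogene

End of Cretaceous = 66 Ma; start of Neogene = 23.03 Ma.
Gap = 66 − 23.03 = 42.97 Myr.
Periods wholly inside 66–23.03 Ma: Paleogene (66–23.03).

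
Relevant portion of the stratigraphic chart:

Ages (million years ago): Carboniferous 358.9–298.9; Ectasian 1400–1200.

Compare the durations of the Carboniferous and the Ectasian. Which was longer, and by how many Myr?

Carboniferous: 358.9 − 298.9 = 60 Myr.
Ectasian: 1400 − 1200 = 200 Myr.
Difference: 200 − 60 = 140 Myr, so the Ectasian was longer.

Ectasian, by 140 million years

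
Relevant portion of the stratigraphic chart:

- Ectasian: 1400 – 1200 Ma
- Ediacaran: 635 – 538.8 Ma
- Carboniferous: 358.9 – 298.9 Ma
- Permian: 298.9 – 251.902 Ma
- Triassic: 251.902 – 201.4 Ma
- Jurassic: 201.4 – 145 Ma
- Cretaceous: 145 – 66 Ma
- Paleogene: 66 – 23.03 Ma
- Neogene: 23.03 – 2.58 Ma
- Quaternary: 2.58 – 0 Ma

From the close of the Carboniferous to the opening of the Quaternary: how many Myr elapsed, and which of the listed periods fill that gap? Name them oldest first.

End of Carboniferous = 298.9 Ma; start of Quaternary = 2.58 Ma.
Gap = 298.9 − 2.58 = 296.32 Myr.
Periods wholly inside 298.9–2.58 Ma: Permian (298.9–251.902), Triassic (251.902–201.4), Jurassic (201.4–145), Cretaceous (145–66), Paleogene (66–23.03), Neogene (23.03–2.58).

296.32 million years; Permian, Triassic, Jurassic, Cretaceous, Paleogene, Neogene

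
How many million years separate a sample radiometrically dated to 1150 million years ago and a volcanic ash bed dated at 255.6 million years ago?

894.4 million years

1150 − 255.6 = 894.4 million years.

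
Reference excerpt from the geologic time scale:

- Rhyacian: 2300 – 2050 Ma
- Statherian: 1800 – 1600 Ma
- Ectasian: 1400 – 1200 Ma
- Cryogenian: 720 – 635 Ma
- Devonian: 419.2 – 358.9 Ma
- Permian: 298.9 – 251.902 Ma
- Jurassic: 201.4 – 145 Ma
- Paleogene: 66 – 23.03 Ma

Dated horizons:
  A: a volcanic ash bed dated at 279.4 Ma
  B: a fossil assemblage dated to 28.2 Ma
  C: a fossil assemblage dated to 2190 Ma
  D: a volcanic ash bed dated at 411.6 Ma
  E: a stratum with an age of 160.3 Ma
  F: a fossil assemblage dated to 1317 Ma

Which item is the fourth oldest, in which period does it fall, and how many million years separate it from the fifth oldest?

A, in the Permian; 119.1 million years to E

Sorted oldest-first by Ma: C (2190), F (1317), D (411.6), A (279.4), E (160.3), B (28.2).
The fourth oldest is A at 279.4 Ma, which lies in 298.9–251.902 Ma: the Permian.
The fifth oldest is E at 160.3 Ma; separation = |279.4 − 160.3| = 119.1 Myr.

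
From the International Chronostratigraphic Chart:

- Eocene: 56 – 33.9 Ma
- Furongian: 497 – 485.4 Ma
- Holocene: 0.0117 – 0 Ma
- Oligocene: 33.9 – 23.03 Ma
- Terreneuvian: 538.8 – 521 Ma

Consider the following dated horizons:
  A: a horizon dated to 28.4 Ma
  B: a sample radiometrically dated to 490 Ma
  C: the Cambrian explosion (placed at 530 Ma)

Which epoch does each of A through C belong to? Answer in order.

A: 28.4 Ma lies in 33.9–23.03 Ma, so Oligocene.
B: 490 Ma lies in 497–485.4 Ma, so Furongian.
C: 530 Ma lies in 538.8–521 Ma, so Terreneuvian.

A — Oligocene; B — Furongian; C — Terreneuvian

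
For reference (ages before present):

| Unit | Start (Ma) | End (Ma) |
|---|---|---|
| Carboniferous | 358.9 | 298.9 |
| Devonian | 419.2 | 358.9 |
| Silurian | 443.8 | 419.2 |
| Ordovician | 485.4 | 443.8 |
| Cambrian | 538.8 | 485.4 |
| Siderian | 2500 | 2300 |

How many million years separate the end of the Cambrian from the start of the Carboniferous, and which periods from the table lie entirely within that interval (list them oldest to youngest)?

126.5 million years; Ordovician, Silurian, Devonian

The Cambrian closes at 485.4 Ma and the Carboniferous opens at 358.9 Ma, so the interval is 485.4 − 358.9 = 126.5 Myr.
A period fits inside if it starts at or after 485.4 Ma and ends at or before 358.9 Ma; oldest first that gives Ordovician, Silurian, Devonian.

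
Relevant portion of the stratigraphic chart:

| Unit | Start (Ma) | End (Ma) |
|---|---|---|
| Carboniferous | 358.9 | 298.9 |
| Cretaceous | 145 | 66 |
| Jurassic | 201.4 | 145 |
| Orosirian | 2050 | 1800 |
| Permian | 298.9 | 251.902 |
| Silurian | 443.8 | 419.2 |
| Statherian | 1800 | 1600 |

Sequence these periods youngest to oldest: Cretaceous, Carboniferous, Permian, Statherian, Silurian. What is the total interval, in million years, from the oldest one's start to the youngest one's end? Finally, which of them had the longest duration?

From the excerpt: Cretaceous 145–66; Carboniferous 358.9–298.9; Permian 298.9–251.902; Statherian 1800–1600; Silurian 443.8–419.2 (Ma).
Larger Ma is earlier, so the oldest is Statherian and the youngest is Cretaceous; youngest to oldest: Cretaceous, Permian, Carboniferous, Silurian, Statherian.
Oldest start 1800 minus youngest end 66 gives 1734 Myr overall.
Individual lengths (start − end): Cretaceous 79; Silurian 24.6; Statherian 200; Carboniferous 60; Permian 46.998. The largest is Statherian at 200 Myr.

Cretaceous, Permian, Carboniferous, Silurian, Statherian; total span 1734 Myr; longest is Statherian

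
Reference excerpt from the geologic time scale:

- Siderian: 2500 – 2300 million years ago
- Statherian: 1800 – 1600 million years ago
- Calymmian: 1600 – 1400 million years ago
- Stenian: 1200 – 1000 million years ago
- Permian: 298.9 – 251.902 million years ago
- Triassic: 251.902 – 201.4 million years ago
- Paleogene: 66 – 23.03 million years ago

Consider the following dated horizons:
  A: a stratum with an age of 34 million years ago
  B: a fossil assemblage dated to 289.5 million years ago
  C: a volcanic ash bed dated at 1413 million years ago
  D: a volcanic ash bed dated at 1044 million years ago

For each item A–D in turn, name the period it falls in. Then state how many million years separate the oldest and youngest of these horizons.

A — Paleogene; B — Permian; C — Calymmian; D — Stenian; span 1379 million years

Match each age against the start–end ranges in the excerpt: A = 34 Ma → Paleogene (66–23.03); B = 289.5 Ma → Permian (298.9–251.902); C = 1413 Ma → Calymmian (1600–1400); D = 1044 Ma → Stenian (1200–1000).
The largest age is 1413 Ma and the smallest is 34 Ma; their difference is 1379 Myr.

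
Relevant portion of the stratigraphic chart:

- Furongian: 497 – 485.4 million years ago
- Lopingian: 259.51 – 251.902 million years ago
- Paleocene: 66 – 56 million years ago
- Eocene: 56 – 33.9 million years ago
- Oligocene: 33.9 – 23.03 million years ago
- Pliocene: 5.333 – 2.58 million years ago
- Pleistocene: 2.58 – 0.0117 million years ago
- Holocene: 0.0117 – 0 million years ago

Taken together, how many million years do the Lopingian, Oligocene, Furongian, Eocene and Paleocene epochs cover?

Each duration: Lopingian = 7.608; Oligocene = 10.87; Furongian = 11.6; Eocene = 22.1; Paleocene = 10.
Sum: 7.608 + 10.87 + 11.6 + 22.1 + 10 = 62.178 Myr.

62.178 million years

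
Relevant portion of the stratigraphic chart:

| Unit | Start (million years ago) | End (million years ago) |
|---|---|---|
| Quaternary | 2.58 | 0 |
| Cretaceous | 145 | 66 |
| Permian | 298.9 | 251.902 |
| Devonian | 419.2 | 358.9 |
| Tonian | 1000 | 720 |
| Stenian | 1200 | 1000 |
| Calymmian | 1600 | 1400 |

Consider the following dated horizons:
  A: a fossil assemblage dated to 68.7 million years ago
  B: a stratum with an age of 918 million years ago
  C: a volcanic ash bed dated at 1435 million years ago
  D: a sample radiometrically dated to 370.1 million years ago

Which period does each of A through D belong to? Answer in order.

A — Cretaceous; B — Tonian; C — Calymmian; D — Devonian

Match each age against the start–end ranges in the excerpt: A = 68.7 Ma → Cretaceous (145–66); B = 918 Ma → Tonian (1000–720); C = 1435 Ma → Calymmian (1600–1400); D = 370.1 Ma → Devonian (419.2–358.9).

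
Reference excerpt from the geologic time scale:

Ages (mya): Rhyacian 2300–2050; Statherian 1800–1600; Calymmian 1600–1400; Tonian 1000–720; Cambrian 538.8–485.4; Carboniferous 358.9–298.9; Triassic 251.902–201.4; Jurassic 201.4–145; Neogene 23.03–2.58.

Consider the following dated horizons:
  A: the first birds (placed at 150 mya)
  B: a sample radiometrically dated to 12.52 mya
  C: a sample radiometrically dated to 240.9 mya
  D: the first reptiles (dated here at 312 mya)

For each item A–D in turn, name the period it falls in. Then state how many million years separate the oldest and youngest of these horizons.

A: 150 Ma lies in 201.4–145 Ma, so Jurassic.
B: 12.52 Ma lies in 23.03–2.58 Ma, so Neogene.
C: 240.9 Ma lies in 251.902–201.4 Ma, so Triassic.
D: 312 Ma lies in 358.9–298.9 Ma, so Carboniferous.
Oldest = 312 Ma, youngest = 12.52 Ma → span 299.48 Myr.

A — Jurassic; B — Neogene; C — Triassic; D — Carboniferous; span 299.48 million years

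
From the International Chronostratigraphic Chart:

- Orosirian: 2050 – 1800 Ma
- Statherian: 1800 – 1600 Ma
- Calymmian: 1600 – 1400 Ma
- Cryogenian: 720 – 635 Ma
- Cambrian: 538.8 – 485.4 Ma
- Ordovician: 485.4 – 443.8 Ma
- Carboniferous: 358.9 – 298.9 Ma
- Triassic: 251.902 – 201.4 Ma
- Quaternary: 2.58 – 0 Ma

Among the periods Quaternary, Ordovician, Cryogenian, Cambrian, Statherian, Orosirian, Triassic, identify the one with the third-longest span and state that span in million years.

Cryogenian, 85 million years

Start − end for each: Quaternary 2.58 − 0 = 2.58; Ordovician 485.4 − 443.8 = 41.6; Cryogenian 720 − 635 = 85; Cambrian 538.8 − 485.4 = 53.4; Statherian 1800 − 1600 = 200; Orosirian 2050 − 1800 = 250; Triassic 251.902 − 201.4 = 50.502.
Ranking these from longest: Orosirian > Statherian > Cryogenian > Cambrian > Triassic > Ordovician > Quaternary.
Position 3 in that ranking is Cryogenian, which lasted 85 Myr.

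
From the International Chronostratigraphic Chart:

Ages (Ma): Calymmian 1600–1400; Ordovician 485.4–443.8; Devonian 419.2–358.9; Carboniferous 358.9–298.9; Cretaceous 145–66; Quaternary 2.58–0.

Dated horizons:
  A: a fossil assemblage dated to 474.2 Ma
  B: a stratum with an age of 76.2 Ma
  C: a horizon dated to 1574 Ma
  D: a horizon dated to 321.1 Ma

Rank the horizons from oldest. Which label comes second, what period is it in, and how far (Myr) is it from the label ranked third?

A, in the Ordovician; 153.1 million years to D

Larger Ma means older, so oldest first: C 1574 > A 474.2 > D 321.1 > B 76.2.
Counting 2 along gives A (474.2 Ma); the excerpt puts that inside the Ordovician, 485.4–443.8 Ma.
Next in line is D (321.1 Ma), and 474.2 − 321.1 = 153.1 Myr.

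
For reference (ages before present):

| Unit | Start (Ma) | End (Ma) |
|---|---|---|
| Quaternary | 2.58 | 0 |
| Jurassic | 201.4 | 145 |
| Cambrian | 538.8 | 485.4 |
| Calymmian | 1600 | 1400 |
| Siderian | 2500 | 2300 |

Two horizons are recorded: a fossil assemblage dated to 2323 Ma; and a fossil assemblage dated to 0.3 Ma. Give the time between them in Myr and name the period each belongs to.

2322.7 million years apart; the first in the Siderian, the second in the Quaternary

Elapsed time: 2323 − 0.3 = 2322.7 Myr.
2323 Ma lies within 2500–2300 Ma: Siderian.
0.3 Ma lies within 2.58–0 Ma: Quaternary.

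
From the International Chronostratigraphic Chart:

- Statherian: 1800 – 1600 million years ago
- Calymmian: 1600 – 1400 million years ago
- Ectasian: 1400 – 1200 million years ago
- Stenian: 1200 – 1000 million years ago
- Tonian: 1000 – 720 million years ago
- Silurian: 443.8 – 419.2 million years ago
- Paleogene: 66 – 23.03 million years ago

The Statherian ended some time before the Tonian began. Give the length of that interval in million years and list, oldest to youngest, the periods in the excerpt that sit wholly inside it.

600 million years; Calymmian, Ectasian, Stenian

The Statherian closes at 1600 Ma and the Tonian opens at 1000 Ma, so the interval is 1600 − 1000 = 600 Myr.
A period fits inside if it starts at or after 1600 Ma and ends at or before 1000 Ma; oldest first that gives Calymmian, Ectasian, Stenian.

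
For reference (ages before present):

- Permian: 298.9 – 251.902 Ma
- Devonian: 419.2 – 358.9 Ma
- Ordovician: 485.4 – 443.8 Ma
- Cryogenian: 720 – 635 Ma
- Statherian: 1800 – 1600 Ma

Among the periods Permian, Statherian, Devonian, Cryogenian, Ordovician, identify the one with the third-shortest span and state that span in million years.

Devonian, 60.3 million years

Start − end for each: Permian 298.9 − 251.902 = 46.998; Statherian 1800 − 1600 = 200; Devonian 419.2 − 358.9 = 60.3; Cryogenian 720 − 635 = 85; Ordovician 485.4 − 443.8 = 41.6.
Ranking these from shortest: Ordovician < Permian < Devonian < Cryogenian < Statherian.
Position 3 in that ranking is Devonian, which lasted 60.3 Myr.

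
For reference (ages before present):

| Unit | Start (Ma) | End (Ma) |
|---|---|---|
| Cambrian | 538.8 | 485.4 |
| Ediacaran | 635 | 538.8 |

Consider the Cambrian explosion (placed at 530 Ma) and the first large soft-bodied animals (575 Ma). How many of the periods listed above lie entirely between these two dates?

Checking each listed span, none has both start < 575 Ma and end > 530 Ma — every period straddles one of the two dates or lies outside them — so the count is 0.

0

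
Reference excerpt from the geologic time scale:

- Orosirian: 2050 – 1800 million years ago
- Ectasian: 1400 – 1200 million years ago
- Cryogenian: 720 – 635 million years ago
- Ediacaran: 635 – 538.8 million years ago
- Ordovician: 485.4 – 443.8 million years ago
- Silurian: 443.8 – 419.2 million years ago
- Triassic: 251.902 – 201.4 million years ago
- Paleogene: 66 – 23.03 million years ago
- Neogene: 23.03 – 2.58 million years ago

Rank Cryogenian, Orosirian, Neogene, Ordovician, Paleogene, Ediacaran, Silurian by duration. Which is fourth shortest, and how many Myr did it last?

Durations: Cryogenian 85; Orosirian 250; Neogene 20.45; Ordovician 41.6; Paleogene 42.97; Ediacaran 96.2; Silurian 24.6 Myr.
Sorted shortest-first: Neogene (20.45), Silurian (24.6), Ordovician (41.6), Paleogene (42.97), Cryogenian (85), Ediacaran (96.2), Orosirian (250).
The fourth shortest is Paleogene at 42.97 Myr.

Paleogene, 42.97 million years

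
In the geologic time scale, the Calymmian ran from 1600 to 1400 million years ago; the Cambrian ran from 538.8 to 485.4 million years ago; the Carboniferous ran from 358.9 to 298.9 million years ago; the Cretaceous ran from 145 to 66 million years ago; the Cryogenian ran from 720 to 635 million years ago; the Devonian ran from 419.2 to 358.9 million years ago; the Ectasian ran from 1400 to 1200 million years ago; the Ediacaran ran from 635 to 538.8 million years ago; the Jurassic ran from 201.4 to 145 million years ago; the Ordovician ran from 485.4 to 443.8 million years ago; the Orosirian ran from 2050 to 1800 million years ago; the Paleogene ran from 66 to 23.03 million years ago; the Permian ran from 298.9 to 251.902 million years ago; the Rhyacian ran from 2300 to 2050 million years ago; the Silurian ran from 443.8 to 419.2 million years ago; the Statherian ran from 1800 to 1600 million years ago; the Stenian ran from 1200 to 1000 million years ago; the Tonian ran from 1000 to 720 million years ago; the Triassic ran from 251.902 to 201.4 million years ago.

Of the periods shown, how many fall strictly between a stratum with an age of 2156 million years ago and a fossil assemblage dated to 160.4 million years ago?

15

2156 Ma sits inside the Rhyacian (2300–2050) and 160.4 Ma inside the Jurassic (201.4–145); neither of those is wholly between the two dates.
The listed periods lying completely between them are Orosirian, Statherian, Calymmian, Ectasian, Stenian, Tonian, Cryogenian, Ediacaran, Cambrian, Ordovician, Silurian, Devonian, Carboniferous, Permian, Triassic — 15 in all.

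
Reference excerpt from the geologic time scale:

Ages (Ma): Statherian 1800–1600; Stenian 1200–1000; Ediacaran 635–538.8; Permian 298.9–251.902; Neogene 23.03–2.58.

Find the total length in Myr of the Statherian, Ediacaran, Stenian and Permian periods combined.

543.198 million years

Each duration: Statherian = 200; Ediacaran = 96.2; Stenian = 200; Permian = 46.998.
Sum: 200 + 96.2 + 200 + 46.998 = 543.198 Myr.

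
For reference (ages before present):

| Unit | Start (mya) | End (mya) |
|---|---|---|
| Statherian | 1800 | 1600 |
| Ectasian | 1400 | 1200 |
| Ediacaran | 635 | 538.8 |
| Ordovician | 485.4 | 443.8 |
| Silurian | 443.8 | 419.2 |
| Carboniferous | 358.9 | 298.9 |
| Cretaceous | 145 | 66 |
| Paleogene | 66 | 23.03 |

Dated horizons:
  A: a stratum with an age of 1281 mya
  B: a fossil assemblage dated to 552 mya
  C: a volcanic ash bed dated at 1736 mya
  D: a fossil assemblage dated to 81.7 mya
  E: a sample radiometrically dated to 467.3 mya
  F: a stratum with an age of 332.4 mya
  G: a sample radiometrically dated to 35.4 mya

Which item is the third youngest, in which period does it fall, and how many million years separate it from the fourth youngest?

F, in the Carboniferous; 134.9 million years to E

Sorted youngest-first by Ma: G (35.4), D (81.7), F (332.4), E (467.3), B (552), A (1281), C (1736).
The third youngest is F at 332.4 Ma, which lies in 358.9–298.9 Ma: the Carboniferous.
The fourth youngest is E at 467.3 Ma; separation = |332.4 − 467.3| = 134.9 Myr.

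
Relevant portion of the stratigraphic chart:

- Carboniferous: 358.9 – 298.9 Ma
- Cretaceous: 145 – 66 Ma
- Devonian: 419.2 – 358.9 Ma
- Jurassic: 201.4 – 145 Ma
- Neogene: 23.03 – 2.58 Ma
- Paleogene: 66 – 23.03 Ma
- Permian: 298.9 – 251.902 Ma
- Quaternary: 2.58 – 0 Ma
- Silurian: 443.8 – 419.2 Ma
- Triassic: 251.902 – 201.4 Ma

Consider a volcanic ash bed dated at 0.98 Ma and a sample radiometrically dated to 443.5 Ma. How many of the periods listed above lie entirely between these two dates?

443.5 Ma sits inside the Silurian (443.8–419.2) and 0.98 Ma inside the Quaternary (2.58–0); neither of those is wholly between the two dates.
The listed periods lying completely between them are Devonian, Carboniferous, Permian, Triassic, Jurassic, Cretaceous, Paleogene, Neogene — 8 in all.

8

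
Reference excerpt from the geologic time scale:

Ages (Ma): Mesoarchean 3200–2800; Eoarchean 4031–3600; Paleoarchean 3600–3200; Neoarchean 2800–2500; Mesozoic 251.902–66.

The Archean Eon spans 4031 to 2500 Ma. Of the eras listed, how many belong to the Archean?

4

Eras inside 4031–2500 Ma: Eoarchean, Paleoarchean, Mesoarchean, Neoarchean — 4 in total.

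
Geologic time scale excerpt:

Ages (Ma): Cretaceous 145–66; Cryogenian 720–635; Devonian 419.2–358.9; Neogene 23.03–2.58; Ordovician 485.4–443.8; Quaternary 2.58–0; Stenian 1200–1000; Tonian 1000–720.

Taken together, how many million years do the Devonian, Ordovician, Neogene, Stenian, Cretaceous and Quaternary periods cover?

Each duration: Devonian = 60.3; Ordovician = 41.6; Neogene = 20.45; Stenian = 200; Cretaceous = 79; Quaternary = 2.58.
Sum: 60.3 + 41.6 + 20.45 + 200 + 79 + 2.58 = 403.93 Myr.

403.93 million years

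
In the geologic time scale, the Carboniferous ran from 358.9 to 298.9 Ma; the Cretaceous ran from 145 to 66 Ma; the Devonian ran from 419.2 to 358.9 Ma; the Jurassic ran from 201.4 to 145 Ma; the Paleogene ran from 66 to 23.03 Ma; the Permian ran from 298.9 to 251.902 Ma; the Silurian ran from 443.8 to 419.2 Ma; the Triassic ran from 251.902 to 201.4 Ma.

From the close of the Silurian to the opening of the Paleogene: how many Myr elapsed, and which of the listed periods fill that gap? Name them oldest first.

The Silurian closes at 419.2 Ma and the Paleogene opens at 66 Ma, so the interval is 419.2 − 66 = 353.2 Myr.
A period fits inside if it starts at or after 419.2 Ma and ends at or before 66 Ma; oldest first that gives Devonian, Carboniferous, Permian, Triassic, Jurassic, Cretaceous.

353.2 million years; Devonian, Carboniferous, Permian, Triassic, Jurassic, Cretaceous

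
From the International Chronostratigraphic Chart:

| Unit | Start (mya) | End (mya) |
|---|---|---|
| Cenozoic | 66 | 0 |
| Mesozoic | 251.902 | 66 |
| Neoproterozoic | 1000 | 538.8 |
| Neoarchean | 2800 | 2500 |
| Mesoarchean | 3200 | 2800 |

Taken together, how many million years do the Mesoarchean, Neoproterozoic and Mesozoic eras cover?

Duration is start − end for each: (3200 − 2800) + (1000 − 538.8) + (251.902 − 66).
That is 400 + 461.2 + 185.902, which totals 1047.102 million years.

1047.102 million years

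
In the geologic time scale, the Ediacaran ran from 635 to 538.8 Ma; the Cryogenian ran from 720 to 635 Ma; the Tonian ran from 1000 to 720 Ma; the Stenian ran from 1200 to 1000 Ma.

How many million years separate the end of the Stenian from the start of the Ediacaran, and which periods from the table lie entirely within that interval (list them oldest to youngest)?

365 million years; Tonian, Cryogenian

The Stenian closes at 1000 Ma and the Ediacaran opens at 635 Ma, so the interval is 1000 − 635 = 365 Myr.
A period fits inside if it starts at or after 1000 Ma and ends at or before 635 Ma; oldest first that gives Tonian, Cryogenian.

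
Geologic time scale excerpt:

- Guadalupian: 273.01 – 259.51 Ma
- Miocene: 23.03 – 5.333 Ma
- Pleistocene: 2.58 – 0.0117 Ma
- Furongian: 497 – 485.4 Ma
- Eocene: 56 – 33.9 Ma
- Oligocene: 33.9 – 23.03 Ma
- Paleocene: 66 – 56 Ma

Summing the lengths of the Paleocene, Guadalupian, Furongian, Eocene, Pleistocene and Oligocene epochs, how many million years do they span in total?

70.6383 million years

Duration is start − end for each: (66 − 56) + (273.01 − 259.51) + (497 − 485.4) + (56 − 33.9) + (2.58 − 0.0117) + (33.9 − 23.03).
That is 10 + 13.5 + 11.6 + 22.1 + 2.5683 + 10.87, which totals 70.6383 million years.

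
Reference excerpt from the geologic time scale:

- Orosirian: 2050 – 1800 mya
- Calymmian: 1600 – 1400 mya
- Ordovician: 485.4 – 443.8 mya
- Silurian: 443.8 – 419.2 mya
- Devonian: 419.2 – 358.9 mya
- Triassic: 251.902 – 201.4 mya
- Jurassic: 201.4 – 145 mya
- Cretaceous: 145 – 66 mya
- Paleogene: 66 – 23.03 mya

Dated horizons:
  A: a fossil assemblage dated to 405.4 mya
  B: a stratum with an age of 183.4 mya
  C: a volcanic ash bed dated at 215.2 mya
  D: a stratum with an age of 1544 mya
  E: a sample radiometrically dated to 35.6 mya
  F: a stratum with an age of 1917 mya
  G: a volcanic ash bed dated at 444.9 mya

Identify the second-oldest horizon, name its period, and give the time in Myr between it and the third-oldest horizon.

Sorted oldest-first by Ma: F (1917), D (1544), G (444.9), A (405.4), C (215.2), B (183.4), E (35.6).
The second oldest is D at 1544 Ma, which lies in 1600–1400 Ma: the Calymmian.
The third oldest is G at 444.9 Ma; separation = |1544 − 444.9| = 1099.1 Myr.

D, in the Calymmian; 1099.1 million years to G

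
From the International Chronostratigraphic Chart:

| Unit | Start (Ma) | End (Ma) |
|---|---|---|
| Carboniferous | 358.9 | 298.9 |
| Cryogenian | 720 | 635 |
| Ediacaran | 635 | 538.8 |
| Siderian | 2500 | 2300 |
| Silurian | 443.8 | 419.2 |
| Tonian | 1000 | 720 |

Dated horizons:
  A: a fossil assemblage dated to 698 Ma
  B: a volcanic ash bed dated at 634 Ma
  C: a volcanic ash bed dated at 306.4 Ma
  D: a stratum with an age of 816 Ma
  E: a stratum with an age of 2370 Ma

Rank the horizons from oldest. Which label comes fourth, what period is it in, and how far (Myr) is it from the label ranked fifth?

Sorted oldest-first by Ma: E (2370), D (816), A (698), B (634), C (306.4).
The fourth oldest is B at 634 Ma, which lies in 635–538.8 Ma: the Ediacaran.
The fifth oldest is C at 306.4 Ma; separation = |634 − 306.4| = 327.6 Myr.

B, in the Ediacaran; 327.6 million years to C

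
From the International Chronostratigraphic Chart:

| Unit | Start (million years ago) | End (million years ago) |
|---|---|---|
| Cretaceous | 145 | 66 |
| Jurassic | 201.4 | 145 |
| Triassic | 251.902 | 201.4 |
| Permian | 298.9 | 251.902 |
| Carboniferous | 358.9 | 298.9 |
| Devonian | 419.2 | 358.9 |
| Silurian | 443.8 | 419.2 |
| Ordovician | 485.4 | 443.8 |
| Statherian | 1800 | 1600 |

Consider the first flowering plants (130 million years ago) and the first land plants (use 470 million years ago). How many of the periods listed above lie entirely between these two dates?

6

470 Ma sits inside the Ordovician (485.4–443.8) and 130 Ma inside the Cretaceous (145–66); neither of those is wholly between the two dates.
The listed periods lying completely between them are Silurian, Devonian, Carboniferous, Permian, Triassic, Jurassic — 6 in all.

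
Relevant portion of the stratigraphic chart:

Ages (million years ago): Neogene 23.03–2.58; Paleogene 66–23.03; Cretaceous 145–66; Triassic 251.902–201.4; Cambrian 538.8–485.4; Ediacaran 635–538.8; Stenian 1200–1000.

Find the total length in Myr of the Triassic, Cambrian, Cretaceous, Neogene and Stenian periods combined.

Duration is start − end for each: (251.902 − 201.4) + (538.8 − 485.4) + (145 − 66) + (23.03 − 2.58) + (1200 − 1000).
That is 50.502 + 53.4 + 79 + 20.45 + 200, which totals 403.352 million years.

403.352 million years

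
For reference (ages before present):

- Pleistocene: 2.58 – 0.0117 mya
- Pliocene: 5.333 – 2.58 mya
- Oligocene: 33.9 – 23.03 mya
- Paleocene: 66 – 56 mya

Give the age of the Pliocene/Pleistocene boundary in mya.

2.58 mya

The Pliocene ends and the Pleistocene begins at 2.58 mya.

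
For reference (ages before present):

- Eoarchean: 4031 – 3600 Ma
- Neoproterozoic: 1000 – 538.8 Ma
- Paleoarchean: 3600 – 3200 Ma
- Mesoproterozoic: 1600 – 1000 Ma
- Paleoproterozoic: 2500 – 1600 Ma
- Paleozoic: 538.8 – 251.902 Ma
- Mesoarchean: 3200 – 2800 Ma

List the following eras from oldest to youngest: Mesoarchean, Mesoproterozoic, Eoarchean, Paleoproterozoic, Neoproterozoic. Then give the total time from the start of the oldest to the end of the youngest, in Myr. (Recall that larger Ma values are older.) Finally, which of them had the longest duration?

Eoarchean, Mesoarchean, Paleoproterozoic, Mesoproterozoic, Neoproterozoic; total span 3492.2 Myr; longest is Paleoproterozoic

Start ages (Ma): Eoarchean 4031, Mesoarchean 3200, Paleoproterozoic 2500, Mesoproterozoic 1600, Neoproterozoic 1000.
Ordered oldest to youngest: Eoarchean, Mesoarchean, Paleoproterozoic, Mesoproterozoic, Neoproterozoic.
Span = 4031 − 538.8 = 3492.2 Myr.
Durations: Mesoarchean 400, Eoarchean 431, Neoproterozoic 461.2, Mesoproterozoic 600, Paleoproterozoic 900 → longest is Paleoproterozoic (900 Myr).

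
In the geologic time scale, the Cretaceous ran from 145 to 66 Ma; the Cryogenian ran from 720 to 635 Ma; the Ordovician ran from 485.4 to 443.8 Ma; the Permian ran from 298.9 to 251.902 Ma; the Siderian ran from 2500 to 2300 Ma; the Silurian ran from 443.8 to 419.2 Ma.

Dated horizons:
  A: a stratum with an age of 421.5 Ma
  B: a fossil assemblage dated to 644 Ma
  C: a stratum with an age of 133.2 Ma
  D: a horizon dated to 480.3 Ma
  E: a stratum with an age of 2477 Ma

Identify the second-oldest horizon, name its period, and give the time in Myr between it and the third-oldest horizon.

B, in the Cryogenian; 163.7 million years to D

Sorted oldest-first by Ma: E (2477), B (644), D (480.3), A (421.5), C (133.2).
The second oldest is B at 644 Ma, which lies in 720–635 Ma: the Cryogenian.
The third oldest is D at 480.3 Ma; separation = |644 − 480.3| = 163.7 Myr.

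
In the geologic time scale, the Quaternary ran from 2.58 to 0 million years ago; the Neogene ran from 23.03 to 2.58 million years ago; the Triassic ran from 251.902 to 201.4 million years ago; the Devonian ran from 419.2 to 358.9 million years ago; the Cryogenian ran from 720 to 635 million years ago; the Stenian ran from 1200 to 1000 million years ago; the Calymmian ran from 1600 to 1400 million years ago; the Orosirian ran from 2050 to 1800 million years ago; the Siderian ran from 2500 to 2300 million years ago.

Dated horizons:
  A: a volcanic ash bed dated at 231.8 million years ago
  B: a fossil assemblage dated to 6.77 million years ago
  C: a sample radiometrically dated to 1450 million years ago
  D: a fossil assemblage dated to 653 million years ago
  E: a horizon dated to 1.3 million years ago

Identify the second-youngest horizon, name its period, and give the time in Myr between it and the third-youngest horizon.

B, in the Neogene; 225.03 million years to A

Sorted youngest-first by Ma: E (1.3), B (6.77), A (231.8), D (653), C (1450).
The second youngest is B at 6.77 Ma, which lies in 23.03–2.58 Ma: the Neogene.
The third youngest is A at 231.8 Ma; separation = |6.77 − 231.8| = 225.03 Myr.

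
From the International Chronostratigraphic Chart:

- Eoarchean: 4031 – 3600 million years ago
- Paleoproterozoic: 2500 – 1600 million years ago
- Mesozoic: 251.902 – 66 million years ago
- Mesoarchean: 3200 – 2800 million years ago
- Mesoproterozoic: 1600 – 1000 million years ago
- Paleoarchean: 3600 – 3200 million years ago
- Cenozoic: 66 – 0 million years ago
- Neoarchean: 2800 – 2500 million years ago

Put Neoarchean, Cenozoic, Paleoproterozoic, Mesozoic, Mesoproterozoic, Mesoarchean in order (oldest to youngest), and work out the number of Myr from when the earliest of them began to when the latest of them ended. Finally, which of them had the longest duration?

Start ages (Ma): Mesoarchean 3200, Neoarchean 2800, Paleoproterozoic 2500, Mesoproterozoic 1600, Mesozoic 251.902, Cenozoic 66.
Ordered oldest to youngest: Mesoarchean, Neoarchean, Paleoproterozoic, Mesoproterozoic, Mesozoic, Cenozoic.
Span = 3200 − 0 = 3200 Myr.
Durations: Mesozoic 185.902, Mesoarchean 400, Cenozoic 66, Neoarchean 300, Paleoproterozoic 900, Mesoproterozoic 600 → longest is Paleoproterozoic (900 Myr).

Mesoarchean, Neoarchean, Paleoproterozoic, Mesoproterozoic, Mesozoic, Cenozoic; total span 3200 Myr; longest is Paleoproterozoic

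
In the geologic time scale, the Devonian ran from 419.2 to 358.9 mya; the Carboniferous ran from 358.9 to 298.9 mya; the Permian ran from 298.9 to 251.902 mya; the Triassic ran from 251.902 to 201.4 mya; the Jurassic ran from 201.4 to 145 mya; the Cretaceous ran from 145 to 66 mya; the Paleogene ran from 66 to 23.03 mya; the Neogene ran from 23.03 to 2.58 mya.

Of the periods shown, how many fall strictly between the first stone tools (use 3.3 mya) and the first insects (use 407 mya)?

6

407 Ma sits inside the Devonian (419.2–358.9) and 3.3 Ma inside the Neogene (23.03–2.58); neither of those is wholly between the two dates.
The listed periods lying completely between them are Carboniferous, Permian, Triassic, Jurassic, Cretaceous, Paleogene — 6 in all.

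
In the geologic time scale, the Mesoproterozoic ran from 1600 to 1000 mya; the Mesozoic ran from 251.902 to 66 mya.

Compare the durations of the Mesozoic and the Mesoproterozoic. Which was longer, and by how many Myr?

Mesoproterozoic, by 414.098 million years

Mesozoic: 251.902 − 66 = 185.902 Myr.
Mesoproterozoic: 1600 − 1000 = 600 Myr.
Difference: 600 − 185.902 = 414.098 Myr, so the Mesoproterozoic was longer.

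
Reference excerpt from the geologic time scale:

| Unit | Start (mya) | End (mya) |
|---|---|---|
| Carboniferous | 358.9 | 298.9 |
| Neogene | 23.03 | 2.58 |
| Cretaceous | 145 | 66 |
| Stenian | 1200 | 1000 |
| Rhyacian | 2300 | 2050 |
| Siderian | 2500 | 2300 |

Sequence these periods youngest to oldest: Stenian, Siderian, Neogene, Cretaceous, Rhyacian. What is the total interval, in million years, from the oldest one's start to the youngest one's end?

Neogene, Cretaceous, Stenian, Rhyacian, Siderian; total span 2497.42 Myr

Start ages (Ma): Siderian 2500, Rhyacian 2300, Stenian 1200, Cretaceous 145, Neogene 23.03.
Ordered youngest to oldest: Neogene, Cretaceous, Stenian, Rhyacian, Siderian.
Span = 2500 − 2.58 = 2497.42 Myr.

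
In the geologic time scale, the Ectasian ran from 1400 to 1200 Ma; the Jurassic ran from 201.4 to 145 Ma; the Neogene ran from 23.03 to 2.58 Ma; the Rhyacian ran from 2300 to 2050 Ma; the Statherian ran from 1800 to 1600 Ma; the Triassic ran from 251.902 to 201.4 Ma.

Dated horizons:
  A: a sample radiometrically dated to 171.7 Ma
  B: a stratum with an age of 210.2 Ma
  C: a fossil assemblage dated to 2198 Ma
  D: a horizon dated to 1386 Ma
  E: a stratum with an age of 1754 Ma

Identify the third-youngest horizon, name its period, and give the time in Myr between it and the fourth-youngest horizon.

Smaller Ma means younger, so youngest first: A 171.7 < B 210.2 < D 1386 < E 1754 < C 2198.
Counting 3 along gives D (1386 Ma); the excerpt puts that inside the Ectasian, 1400–1200 Ma.
Next in line is E (1754 Ma), and 1754 − 1386 = 368 Myr.

D, in the Ectasian; 368 million years to E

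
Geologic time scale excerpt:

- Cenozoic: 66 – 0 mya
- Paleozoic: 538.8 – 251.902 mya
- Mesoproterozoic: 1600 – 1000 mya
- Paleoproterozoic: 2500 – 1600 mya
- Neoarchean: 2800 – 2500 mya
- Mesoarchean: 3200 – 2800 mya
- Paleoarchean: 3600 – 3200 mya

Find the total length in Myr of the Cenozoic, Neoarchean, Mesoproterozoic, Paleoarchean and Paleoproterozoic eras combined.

Each duration: Cenozoic = 66; Neoarchean = 300; Mesoproterozoic = 600; Paleoarchean = 400; Paleoproterozoic = 900.
Sum: 66 + 300 + 600 + 400 + 900 = 2266 Myr.

2266 million years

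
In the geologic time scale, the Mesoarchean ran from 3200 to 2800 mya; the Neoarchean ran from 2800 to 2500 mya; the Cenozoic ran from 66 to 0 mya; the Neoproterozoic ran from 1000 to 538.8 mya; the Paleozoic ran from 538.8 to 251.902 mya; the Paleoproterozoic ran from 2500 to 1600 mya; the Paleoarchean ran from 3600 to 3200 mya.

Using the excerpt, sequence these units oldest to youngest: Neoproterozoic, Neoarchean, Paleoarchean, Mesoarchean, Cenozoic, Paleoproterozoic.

Paleoarchean → Mesoarchean → Neoarchean → Paleoproterozoic → Neoproterozoic → Cenozoic

The oldest of these is Paleoarchean (starts 3600 Ma) and the youngest is Cenozoic (ends 0 Ma).
In between, by decreasing start age: Mesoarchean (3200), Neoarchean (2800), Paleoproterozoic (2500), Neoproterozoic (1000).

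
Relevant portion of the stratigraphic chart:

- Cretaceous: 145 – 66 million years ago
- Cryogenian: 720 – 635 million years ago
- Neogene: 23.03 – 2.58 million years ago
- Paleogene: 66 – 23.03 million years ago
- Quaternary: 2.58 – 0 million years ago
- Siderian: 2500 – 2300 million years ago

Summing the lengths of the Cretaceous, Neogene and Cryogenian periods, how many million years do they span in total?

184.45 million years

Duration is start − end for each: (145 − 66) + (23.03 − 2.58) + (720 − 635).
That is 79 + 20.45 + 85, which totals 184.45 million years.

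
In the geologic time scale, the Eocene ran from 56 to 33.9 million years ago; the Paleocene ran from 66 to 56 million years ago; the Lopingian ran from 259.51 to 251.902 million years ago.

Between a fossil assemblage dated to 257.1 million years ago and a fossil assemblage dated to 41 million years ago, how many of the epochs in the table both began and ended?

257.1 Ma sits inside the Lopingian (259.51–251.902) and 41 Ma inside the Eocene (56–33.9); neither of those is wholly between the two dates.
The listed epochs lying completely between them are Paleocene — 1 in all.

1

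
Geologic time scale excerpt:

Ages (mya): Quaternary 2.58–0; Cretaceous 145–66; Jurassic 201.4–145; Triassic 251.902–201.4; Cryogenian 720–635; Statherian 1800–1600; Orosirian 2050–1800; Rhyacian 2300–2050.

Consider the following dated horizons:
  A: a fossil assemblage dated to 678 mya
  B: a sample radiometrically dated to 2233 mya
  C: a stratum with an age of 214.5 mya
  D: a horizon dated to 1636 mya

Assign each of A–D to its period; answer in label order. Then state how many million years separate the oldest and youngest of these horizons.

A — Cryogenian; B — Rhyacian; C — Triassic; D — Statherian; span 2018.5 million years

A: 678 Ma lies in 720–635 Ma, so Cryogenian.
B: 2233 Ma lies in 2300–2050 Ma, so Rhyacian.
C: 214.5 Ma lies in 251.902–201.4 Ma, so Triassic.
D: 1636 Ma lies in 1800–1600 Ma, so Statherian.
Oldest = 2233 Ma, youngest = 214.5 Ma → span 2018.5 Myr.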